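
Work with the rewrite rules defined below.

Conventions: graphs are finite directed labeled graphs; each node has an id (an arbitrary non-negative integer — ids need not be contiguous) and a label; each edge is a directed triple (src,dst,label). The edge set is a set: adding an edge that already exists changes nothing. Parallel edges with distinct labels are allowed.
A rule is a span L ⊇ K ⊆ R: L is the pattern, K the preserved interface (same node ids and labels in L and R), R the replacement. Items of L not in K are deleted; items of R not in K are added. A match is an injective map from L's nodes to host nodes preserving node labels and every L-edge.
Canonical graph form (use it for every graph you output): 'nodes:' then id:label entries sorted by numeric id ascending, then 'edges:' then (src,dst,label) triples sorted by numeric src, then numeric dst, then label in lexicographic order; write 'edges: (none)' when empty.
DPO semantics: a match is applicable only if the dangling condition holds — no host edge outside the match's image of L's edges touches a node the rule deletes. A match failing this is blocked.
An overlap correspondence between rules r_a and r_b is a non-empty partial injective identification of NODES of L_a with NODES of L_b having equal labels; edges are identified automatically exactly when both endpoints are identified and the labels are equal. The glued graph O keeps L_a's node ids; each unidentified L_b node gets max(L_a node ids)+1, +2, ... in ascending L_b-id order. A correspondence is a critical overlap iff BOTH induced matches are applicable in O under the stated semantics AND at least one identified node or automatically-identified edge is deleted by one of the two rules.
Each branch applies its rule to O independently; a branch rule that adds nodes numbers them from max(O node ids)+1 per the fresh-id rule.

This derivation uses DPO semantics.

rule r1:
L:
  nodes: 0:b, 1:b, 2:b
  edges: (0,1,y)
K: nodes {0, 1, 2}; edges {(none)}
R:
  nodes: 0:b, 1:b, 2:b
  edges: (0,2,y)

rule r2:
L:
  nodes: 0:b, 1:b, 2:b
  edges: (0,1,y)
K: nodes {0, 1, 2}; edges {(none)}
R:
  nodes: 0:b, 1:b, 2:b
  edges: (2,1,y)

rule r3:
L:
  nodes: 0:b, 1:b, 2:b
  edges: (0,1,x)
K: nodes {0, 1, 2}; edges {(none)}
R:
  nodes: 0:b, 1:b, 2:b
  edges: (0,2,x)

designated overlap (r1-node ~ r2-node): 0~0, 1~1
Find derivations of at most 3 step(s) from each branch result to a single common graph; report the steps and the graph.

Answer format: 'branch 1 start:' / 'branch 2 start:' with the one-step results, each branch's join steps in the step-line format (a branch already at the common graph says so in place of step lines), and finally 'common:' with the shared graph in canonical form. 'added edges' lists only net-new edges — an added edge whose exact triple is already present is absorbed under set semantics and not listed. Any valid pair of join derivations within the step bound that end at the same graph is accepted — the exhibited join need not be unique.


branch 1 start:
nodes: 0:b, 1:b, 2:b, 3:b
edges: (0,2,y)
branch 2 start:
nodes: 0:b, 1:b, 2:b, 3:b
edges: (3,1,y)
branch 1 step 1: rule r1; match: 0->0, 1->2, 2->1; deleted nodes (none); deleted edges (0,2,y); added nodes (none); added edges (0,1,y); result: nodes: 0:b, 1:b, 2:b, 3:b edges: (0,1,y)
branch 2 step 1: rule r2; match: 0->3, 1->1, 2->0; deleted nodes (none); deleted edges (3,1,y); added nodes (none); added edges (0,1,y); result: nodes: 0:b, 1:b, 2:b, 3:b edges: (0,1,y)
common:
nodes: 0:b, 1:b, 2:b, 3:b
edges: (0,1,y)


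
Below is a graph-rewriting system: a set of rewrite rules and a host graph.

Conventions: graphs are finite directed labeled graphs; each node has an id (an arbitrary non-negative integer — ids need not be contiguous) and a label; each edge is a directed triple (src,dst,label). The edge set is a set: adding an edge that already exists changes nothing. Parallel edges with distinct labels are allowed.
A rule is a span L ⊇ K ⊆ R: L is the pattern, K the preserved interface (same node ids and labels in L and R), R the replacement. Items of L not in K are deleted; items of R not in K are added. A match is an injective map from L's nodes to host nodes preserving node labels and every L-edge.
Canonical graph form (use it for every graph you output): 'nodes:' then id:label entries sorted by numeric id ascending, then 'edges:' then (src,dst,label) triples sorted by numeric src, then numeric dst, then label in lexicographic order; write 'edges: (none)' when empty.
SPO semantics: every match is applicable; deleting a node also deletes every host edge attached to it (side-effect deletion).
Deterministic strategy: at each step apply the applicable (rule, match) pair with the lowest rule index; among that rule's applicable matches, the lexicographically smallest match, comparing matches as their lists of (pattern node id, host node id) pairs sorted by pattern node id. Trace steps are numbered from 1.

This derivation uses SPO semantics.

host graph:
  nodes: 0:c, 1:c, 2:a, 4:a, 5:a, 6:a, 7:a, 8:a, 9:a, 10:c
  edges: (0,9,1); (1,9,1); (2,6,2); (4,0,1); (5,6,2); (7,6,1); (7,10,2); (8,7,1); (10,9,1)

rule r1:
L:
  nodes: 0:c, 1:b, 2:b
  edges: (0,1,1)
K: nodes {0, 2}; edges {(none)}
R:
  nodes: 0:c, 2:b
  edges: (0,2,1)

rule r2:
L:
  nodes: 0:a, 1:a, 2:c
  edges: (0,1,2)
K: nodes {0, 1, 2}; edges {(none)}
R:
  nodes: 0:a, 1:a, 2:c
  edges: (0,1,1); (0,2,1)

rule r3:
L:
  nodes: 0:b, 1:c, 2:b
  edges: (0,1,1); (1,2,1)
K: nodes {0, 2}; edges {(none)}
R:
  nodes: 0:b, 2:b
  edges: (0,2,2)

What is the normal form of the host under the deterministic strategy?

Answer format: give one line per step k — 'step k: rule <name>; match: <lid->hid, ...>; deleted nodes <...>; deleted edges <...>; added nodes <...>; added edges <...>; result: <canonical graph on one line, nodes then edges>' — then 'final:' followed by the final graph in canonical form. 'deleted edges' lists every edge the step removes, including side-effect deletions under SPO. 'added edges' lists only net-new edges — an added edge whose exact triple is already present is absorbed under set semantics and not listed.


step 1: rule r2; match: 0->2, 1->6, 2->0; deleted nodes (none); deleted edges (2,6,2); added nodes (none); added edges (2,0,1); (2,6,1); result: nodes: 0:c, 1:c, 2:a, 4:a, 5:a, 6:a, 7:a, 8:a, 9:a, 10:c edges: (0,9,1); (1,9,1); (2,0,1); (2,6,1); (4,0,1); (5,6,2); (7,6,1); (7,10,2); (8,7,1); (10,9,1)
step 2: rule r2; match: 0->5, 1->6, 2->0; deleted nodes (none); deleted edges (5,6,2); added nodes (none); added edges (5,0,1); (5,6,1); result: nodes: 0:c, 1:c, 2:a, 4:a, 5:a, 6:a, 7:a, 8:a, 9:a, 10:c edges: (0,9,1); (1,9,1); (2,0,1); (2,6,1); (4,0,1); (5,0,1); (5,6,1); (7,6,1); (7,10,2); (8,7,1); (10,9,1)
final:
nodes: 0:c, 1:c, 2:a, 4:a, 5:a, 6:a, 7:a, 8:a, 9:a, 10:c
edges: (0,9,1); (1,9,1); (2,0,1); (2,6,1); (4,0,1); (5,0,1); (5,6,1); (7,6,1); (7,10,2); (8,7,1); (10,9,1)


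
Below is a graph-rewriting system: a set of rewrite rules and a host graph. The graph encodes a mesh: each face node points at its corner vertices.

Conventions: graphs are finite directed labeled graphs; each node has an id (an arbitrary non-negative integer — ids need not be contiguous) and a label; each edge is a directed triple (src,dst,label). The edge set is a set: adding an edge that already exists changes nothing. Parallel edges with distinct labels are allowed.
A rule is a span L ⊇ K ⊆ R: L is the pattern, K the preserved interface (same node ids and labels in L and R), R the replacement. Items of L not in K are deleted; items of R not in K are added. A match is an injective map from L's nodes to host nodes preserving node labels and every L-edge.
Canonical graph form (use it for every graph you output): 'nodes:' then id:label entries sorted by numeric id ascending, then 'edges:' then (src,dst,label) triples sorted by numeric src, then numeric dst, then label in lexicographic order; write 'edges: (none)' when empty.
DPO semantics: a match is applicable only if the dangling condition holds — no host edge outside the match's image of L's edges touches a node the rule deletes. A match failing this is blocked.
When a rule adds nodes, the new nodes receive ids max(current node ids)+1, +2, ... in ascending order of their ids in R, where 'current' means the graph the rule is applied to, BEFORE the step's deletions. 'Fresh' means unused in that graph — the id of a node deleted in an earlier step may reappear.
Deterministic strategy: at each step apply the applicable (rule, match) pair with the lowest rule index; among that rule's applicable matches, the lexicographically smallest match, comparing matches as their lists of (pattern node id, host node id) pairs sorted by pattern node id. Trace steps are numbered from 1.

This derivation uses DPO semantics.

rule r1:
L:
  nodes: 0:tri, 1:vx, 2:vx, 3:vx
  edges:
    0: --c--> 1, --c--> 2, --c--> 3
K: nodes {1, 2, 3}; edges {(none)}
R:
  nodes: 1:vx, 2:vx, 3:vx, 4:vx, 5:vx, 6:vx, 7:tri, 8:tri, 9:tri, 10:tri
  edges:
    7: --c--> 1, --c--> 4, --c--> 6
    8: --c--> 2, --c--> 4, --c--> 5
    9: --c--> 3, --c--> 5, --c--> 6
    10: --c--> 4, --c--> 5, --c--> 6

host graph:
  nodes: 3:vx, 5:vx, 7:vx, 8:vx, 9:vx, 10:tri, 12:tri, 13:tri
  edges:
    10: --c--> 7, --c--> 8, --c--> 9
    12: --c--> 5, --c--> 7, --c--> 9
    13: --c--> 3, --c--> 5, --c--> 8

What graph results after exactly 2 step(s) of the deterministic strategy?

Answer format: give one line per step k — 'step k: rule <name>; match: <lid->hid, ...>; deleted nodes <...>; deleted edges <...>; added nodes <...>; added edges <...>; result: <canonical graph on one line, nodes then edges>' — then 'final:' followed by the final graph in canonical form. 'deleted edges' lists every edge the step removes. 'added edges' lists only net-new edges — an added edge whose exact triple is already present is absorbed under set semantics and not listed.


step 1: rule r1; match: 0->10, 1->7, 2->8, 3->9; deleted nodes 10; deleted edges (10,7,c); (10,8,c); (10,9,c); added nodes 14, 15, 16, 17, 18, 19, 20; added edges (17,7,c); (17,14,c); (17,16,c); (18,8,c); (18,14,c); (18,15,c); (19,9,c); (19,15,c); (19,16,c); (20,14,c); (20,15,c); (20,16,c); result: nodes: 3:vx, 5:vx, 7:vx, 8:vx, 9:vx, 12:tri, 13:tri, 14:vx, 15:vx, 16:vx, 17:tri, 18:tri, 19:tri, 20:tri edges: (12,5,c); (12,7,c); (12,9,c); (13,3,c); (13,5,c); (13,8,c); (17,7,c); (17,14,c); (17,16,c); (18,8,c); (18,14,c); (18,15,c); (19,9,c); (19,15,c); (19,16,c); (20,14,c); (20,15,c); (20,16,c)
step 2: rule r1; match: 0->12, 1->5, 2->7, 3->9; deleted nodes 12; deleted edges (12,5,c); (12,7,c); (12,9,c); added nodes 21, 22, 23, 24, 25, 26, 27; added edges (24,5,c); (24,21,c); (24,23,c); (25,7,c); (25,21,c); (25,22,c); (26,9,c); (26,22,c); (26,23,c); (27,21,c); (27,22,c); (27,23,c); result: nodes: 3:vx, 5:vx, 7:vx, 8:vx, 9:vx, 13:tri, 14:vx, 15:vx, 16:vx, 17:tri, 18:tri, 19:tri, 20:tri, 21:vx, 22:vx, 23:vx, 24:tri, 25:tri, 26:tri, 27:tri edges: (13,3,c); (13,5,c); (13,8,c); (17,7,c); (17,14,c); (17,16,c); (18,8,c); (18,14,c); (18,15,c); (19,9,c); (19,15,c); (19,16,c); (20,14,c); (20,15,c); (20,16,c); (24,5,c); (24,21,c); (24,23,c); (25,7,c); (25,21,c); (25,22,c); (26,9,c); (26,22,c); (26,23,c); (27,21,c); (27,22,c); (27,23,c)
final:
nodes: 3:vx, 5:vx, 7:vx, 8:vx, 9:vx, 13:tri, 14:vx, 15:vx, 16:vx, 17:tri, 18:tri, 19:tri, 20:tri, 21:vx, 22:vx, 23:vx, 24:tri, 25:tri, 26:tri, 27:tri
edges: (13,3,c); (13,5,c); (13,8,c); (17,7,c); (17,14,c); (17,16,c); (18,8,c); (18,14,c); (18,15,c); (19,9,c); (19,15,c); (19,16,c); (20,14,c); (20,15,c); (20,16,c); (24,5,c); (24,21,c); (24,23,c); (25,7,c); (25,21,c); (25,22,c); (26,9,c); (26,22,c); (26,23,c); (27,21,c); (27,22,c); (27,23,c)


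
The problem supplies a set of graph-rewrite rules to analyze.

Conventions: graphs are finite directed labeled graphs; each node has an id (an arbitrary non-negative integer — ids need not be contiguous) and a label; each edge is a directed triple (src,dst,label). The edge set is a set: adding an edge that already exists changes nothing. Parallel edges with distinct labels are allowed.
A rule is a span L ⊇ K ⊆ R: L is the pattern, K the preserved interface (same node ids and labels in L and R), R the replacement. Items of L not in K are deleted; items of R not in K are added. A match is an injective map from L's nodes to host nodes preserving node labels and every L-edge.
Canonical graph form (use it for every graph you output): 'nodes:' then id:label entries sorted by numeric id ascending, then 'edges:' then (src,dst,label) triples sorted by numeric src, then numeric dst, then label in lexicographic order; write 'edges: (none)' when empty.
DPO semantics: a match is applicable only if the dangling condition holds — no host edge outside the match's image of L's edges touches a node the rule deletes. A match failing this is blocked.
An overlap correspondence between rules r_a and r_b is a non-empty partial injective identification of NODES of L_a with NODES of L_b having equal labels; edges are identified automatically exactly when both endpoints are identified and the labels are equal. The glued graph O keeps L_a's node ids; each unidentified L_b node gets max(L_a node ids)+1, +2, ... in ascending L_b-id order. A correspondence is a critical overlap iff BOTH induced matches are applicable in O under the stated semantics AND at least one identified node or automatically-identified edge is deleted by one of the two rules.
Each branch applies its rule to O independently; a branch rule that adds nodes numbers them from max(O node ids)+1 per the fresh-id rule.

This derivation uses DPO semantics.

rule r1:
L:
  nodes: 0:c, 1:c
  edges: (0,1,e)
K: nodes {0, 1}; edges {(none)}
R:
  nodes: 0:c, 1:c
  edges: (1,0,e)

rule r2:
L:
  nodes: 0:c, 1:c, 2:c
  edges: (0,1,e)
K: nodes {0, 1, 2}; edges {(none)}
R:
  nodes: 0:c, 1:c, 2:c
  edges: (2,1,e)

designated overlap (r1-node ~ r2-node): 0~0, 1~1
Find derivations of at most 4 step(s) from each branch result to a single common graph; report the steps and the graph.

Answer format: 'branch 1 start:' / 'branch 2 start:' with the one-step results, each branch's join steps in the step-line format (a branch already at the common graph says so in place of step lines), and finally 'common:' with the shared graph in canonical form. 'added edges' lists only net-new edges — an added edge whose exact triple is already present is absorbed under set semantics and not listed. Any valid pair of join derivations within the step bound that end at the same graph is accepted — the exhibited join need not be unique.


branch 1 start:
nodes: 0:c, 1:c, 2:c
edges: (1,0,e)
branch 2 start:
nodes: 0:c, 1:c, 2:c
edges: (2,1,e)
branch 1 step 1: rule r1; match: 0->1, 1->0; deleted nodes (none); deleted edges (1,0,e); added nodes (none); added edges (0,1,e); result: nodes: 0:c, 1:c, 2:c edges: (0,1,e)
branch 2 step 1: rule r2; match: 0->2, 1->1, 2->0; deleted nodes (none); deleted edges (2,1,e); added nodes (none); added edges (0,1,e); result: nodes: 0:c, 1:c, 2:c edges: (0,1,e)
common:
nodes: 0:c, 1:c, 2:c
edges: (0,1,e)


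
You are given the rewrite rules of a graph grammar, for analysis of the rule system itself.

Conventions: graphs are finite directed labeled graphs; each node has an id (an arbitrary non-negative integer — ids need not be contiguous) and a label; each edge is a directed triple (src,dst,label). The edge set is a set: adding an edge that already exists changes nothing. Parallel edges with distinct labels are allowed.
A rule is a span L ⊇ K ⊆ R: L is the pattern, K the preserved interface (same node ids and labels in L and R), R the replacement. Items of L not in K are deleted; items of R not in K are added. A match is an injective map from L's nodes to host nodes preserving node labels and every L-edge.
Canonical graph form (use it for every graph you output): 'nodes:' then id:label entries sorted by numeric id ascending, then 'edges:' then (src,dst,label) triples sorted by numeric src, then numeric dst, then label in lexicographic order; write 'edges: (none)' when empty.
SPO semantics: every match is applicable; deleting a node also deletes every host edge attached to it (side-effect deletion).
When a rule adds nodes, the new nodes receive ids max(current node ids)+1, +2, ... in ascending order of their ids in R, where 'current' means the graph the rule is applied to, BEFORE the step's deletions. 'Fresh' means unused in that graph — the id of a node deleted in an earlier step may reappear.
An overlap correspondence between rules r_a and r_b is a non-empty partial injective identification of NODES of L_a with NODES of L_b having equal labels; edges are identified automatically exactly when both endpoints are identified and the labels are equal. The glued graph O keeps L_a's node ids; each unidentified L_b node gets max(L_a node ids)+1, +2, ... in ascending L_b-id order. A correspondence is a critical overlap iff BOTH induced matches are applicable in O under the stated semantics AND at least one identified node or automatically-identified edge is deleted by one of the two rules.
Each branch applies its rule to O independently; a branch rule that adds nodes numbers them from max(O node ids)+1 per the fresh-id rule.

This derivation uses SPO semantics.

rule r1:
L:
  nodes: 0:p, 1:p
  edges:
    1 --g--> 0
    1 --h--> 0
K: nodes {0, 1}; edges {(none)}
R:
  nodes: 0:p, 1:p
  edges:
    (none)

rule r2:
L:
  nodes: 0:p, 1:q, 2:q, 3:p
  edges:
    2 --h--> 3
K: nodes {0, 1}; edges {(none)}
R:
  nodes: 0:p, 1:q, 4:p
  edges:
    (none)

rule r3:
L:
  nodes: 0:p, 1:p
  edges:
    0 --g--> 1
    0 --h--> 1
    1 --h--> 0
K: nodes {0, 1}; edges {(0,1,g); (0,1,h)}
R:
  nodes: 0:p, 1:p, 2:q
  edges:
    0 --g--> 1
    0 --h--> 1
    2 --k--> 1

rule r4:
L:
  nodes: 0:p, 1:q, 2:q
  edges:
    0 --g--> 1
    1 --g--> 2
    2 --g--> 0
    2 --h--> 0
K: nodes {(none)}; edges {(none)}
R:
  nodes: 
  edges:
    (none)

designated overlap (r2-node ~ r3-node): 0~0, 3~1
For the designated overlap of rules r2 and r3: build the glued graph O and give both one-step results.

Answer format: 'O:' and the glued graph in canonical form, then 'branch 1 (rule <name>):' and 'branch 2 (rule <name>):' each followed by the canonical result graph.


O:
nodes: 0:p, 1:q, 2:q, 3:p
edges: (0,3,g); (0,3,h); (2,3,h); (3,0,h)
branch 1 (rule r2):
nodes: 0:p, 1:q, 4:p
edges: (none)
branch 2 (rule r3):
nodes: 0:p, 1:q, 2:q, 3:p, 4:q
edges: (0,3,g); (0,3,h); (2,3,h); (4,3,k)


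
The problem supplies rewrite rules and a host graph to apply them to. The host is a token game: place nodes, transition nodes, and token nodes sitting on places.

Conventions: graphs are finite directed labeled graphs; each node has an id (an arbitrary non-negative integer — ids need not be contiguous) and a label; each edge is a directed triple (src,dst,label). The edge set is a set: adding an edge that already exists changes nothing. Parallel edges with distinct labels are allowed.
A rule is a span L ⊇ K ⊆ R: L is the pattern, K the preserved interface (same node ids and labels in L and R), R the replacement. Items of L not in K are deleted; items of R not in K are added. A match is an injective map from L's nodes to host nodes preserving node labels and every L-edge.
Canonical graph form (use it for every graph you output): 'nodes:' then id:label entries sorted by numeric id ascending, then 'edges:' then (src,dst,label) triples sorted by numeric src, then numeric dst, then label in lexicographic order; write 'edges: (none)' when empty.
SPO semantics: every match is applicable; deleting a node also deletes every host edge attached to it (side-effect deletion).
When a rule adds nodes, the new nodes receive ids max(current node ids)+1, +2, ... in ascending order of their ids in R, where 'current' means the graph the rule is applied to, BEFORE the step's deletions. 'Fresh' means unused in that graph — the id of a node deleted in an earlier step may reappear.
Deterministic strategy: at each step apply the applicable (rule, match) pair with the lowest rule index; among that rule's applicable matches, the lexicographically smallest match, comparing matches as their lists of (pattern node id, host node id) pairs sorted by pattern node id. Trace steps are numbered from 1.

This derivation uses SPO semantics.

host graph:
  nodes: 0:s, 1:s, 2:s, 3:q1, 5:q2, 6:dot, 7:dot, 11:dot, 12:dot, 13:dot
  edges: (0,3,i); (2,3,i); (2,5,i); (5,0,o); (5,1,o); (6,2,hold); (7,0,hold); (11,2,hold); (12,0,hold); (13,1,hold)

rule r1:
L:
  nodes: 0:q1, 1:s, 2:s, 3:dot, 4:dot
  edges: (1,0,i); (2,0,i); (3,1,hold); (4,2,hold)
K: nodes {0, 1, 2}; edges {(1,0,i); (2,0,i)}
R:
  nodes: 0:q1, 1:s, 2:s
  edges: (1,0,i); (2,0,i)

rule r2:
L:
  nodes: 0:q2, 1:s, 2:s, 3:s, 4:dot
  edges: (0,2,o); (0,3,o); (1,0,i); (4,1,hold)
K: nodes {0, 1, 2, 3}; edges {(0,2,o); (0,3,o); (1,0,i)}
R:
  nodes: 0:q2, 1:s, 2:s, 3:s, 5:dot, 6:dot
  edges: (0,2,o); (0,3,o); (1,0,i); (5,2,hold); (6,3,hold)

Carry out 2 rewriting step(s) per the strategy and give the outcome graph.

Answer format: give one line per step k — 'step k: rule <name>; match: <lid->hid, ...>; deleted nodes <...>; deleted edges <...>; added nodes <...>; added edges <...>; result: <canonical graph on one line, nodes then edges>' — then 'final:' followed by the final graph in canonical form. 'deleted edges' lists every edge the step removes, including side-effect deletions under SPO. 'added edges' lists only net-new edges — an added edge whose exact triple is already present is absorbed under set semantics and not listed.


step 1: rule r1; match: 0->3, 1->0, 2->2, 3->7, 4->6; deleted nodes 6, 7; deleted edges (6,2,hold); (7,0,hold); added nodes (none); added edges (none); result: nodes: 0:s, 1:s, 2:s, 3:q1, 5:q2, 11:dot, 12:dot, 13:dot edges: (0,3,i); (2,3,i); (2,5,i); (5,0,o); (5,1,o); (11,2,hold); (12,0,hold); (13,1,hold)
step 2: rule r1; match: 0->3, 1->0, 2->2, 3->12, 4->11; deleted nodes 11, 12; deleted edges (11,2,hold); (12,0,hold); added nodes (none); added edges (none); result: nodes: 0:s, 1:s, 2:s, 3:q1, 5:q2, 13:dot edges: (0,3,i); (2,3,i); (2,5,i); (5,0,o); (5,1,o); (13,1,hold)
final:
nodes: 0:s, 1:s, 2:s, 3:q1, 5:q2, 13:dot
edges: (0,3,i); (2,3,i); (2,5,i); (5,0,o); (5,1,o); (13,1,hold)


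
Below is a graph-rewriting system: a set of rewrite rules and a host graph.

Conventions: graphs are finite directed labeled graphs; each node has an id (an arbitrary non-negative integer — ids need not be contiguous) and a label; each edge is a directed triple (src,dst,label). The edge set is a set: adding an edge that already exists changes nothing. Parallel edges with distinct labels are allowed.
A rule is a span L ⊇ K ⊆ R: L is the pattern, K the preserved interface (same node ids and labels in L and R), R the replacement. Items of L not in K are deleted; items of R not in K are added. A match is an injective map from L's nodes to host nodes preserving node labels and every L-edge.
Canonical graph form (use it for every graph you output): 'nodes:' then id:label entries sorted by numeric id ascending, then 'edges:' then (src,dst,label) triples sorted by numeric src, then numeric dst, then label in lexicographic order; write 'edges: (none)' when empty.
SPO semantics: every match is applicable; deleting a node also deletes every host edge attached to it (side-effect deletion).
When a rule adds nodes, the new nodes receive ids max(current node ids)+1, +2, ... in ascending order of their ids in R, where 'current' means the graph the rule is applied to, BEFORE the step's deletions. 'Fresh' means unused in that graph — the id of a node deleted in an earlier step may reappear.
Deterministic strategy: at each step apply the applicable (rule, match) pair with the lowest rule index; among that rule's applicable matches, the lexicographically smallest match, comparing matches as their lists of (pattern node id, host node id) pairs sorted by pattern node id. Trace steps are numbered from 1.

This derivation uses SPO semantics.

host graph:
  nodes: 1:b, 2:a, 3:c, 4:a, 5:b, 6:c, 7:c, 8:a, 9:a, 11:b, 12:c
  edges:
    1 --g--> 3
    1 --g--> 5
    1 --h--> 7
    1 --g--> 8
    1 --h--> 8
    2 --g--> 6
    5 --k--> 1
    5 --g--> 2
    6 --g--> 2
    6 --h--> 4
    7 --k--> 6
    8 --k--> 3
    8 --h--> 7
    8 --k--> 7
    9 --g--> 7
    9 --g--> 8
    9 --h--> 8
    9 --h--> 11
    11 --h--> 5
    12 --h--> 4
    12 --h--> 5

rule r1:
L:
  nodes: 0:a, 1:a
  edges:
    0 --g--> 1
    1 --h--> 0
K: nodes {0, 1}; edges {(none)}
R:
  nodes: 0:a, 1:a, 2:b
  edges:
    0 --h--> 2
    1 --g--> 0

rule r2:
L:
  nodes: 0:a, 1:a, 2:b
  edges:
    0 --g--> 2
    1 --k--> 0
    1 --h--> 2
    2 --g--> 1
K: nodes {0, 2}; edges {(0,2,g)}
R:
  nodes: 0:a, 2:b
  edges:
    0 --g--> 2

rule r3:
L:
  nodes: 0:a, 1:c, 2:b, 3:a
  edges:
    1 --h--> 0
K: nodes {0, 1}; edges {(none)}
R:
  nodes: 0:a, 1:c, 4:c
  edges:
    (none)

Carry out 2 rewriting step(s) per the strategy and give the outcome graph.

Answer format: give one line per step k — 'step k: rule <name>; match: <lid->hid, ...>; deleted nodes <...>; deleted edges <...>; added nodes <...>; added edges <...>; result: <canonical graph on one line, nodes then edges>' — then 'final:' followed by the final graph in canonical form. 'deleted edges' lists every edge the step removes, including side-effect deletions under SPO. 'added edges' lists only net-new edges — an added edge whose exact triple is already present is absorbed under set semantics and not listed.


step 1: rule r3; match: 0->4, 1->6, 2->1, 3->2; deleted nodes 1, 2; deleted edges (1,3,g); (1,5,g); (1,7,h); (1,8,g); (1,8,h); (2,6,g); (5,1,k); (5,2,g); (6,2,g); (6,4,h); added nodes 13; added edges (none); result: nodes: 3:c, 4:a, 5:b, 6:c, 7:c, 8:a, 9:a, 11:b, 12:c, 13:c edges: (7,6,k); (8,3,k); (8,7,h); (8,7,k); (9,7,g); (9,8,g); (9,8,h); (9,11,h); (11,5,h); (12,4,h); (12,5,h)
step 2: rule r3; match: 0->4, 1->12, 2->5, 3->8; deleted nodes 5, 8; deleted edges (8,3,k); (8,7,h); (8,7,k); (9,8,g); (9,8,h); (11,5,h); (12,4,h); (12,5,h); added nodes 14; added edges (none); result: nodes: 3:c, 4:a, 6:c, 7:c, 9:a, 11:b, 12:c, 13:c, 14:c edges: (7,6,k); (9,7,g); (9,11,h)
final:
nodes: 3:c, 4:a, 6:c, 7:c, 9:a, 11:b, 12:c, 13:c, 14:c
edges: (7,6,k); (9,7,g); (9,11,h)


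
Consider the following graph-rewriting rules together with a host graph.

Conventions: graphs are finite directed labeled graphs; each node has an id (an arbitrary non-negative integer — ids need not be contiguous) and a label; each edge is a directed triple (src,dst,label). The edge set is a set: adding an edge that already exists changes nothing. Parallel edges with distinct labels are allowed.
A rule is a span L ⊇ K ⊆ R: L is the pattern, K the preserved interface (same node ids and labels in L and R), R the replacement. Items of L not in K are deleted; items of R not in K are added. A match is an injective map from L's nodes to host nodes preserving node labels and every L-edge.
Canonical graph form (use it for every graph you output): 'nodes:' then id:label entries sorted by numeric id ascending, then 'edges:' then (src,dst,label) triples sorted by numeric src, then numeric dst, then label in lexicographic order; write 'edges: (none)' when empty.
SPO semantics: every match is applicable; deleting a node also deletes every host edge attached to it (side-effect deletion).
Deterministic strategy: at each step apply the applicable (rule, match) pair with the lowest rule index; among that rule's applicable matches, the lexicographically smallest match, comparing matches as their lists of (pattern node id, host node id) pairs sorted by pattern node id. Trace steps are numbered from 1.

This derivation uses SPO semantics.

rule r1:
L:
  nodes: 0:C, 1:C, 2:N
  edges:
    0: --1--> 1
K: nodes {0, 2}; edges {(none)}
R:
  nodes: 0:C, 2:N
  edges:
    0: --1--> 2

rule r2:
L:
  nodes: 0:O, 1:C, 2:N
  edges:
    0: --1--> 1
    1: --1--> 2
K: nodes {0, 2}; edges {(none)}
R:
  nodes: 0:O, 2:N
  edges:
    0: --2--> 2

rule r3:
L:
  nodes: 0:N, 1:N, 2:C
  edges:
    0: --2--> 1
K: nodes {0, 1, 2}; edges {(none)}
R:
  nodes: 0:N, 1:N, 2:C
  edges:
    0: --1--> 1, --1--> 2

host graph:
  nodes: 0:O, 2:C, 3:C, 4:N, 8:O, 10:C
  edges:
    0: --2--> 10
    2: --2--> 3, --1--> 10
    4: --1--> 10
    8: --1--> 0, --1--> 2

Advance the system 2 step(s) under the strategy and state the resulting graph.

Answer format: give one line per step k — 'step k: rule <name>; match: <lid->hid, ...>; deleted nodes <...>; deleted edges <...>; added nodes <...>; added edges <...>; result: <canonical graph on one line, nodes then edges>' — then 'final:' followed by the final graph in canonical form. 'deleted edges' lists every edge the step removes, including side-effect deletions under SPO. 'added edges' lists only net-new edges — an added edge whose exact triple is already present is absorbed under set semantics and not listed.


step 1: rule r1; match: 0->2, 1->10, 2->4; deleted nodes 10; deleted edges (0,10,2); (2,10,1); (4,10,1); added nodes (none); added edges (2,4,1); result: nodes: 0:O, 2:C, 3:C, 4:N, 8:O edges: (2,3,2); (2,4,1); (8,0,1); (8,2,1)
step 2: rule r2; match: 0->8, 1->2, 2->4; deleted nodes 2; deleted edges (2,3,2); (2,4,1); (8,2,1); added nodes (none); added edges (8,4,2); result: nodes: 0:O, 3:C, 4:N, 8:O edges: (8,0,1); (8,4,2)
final:
nodes: 0:O, 3:C, 4:N, 8:O
edges: (8,0,1); (8,4,2)


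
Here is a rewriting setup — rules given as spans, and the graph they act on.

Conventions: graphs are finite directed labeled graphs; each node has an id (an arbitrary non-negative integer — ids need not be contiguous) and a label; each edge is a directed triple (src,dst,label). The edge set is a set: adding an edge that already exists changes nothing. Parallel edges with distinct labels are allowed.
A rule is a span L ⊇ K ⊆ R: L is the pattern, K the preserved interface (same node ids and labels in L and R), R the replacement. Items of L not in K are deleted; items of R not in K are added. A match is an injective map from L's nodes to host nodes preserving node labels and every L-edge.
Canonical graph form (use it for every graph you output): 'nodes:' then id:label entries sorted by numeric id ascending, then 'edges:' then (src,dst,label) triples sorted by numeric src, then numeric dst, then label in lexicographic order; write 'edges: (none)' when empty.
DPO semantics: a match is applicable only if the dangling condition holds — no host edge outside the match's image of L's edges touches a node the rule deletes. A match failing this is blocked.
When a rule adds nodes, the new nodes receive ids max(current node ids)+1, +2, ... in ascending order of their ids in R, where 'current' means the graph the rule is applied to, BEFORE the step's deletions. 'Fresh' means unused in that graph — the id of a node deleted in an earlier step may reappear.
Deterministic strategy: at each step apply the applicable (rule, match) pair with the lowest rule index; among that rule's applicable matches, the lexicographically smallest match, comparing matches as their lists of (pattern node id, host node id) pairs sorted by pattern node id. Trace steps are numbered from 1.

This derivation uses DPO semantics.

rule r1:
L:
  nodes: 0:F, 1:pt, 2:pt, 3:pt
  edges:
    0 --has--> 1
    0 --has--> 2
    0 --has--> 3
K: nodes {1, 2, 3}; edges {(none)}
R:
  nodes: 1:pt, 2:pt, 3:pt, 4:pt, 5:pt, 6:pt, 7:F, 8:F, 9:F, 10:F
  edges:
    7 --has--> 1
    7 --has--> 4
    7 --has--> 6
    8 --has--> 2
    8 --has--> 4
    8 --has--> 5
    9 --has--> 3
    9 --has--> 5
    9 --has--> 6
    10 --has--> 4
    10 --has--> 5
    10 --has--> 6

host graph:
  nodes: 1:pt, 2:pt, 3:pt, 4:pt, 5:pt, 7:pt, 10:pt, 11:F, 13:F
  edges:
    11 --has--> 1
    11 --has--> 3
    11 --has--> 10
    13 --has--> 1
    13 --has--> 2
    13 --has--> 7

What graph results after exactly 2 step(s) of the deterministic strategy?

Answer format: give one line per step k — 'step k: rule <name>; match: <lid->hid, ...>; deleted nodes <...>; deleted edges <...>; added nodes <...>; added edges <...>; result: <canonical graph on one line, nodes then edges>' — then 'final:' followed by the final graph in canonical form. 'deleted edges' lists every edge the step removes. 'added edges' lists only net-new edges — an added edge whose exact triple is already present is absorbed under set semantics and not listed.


step 1: rule r1; match: 0->11, 1->1, 2->3, 3->10; deleted nodes 11; deleted edges (11,1,has); (11,3,has); (11,10,has); added nodes 14, 15, 16, 17, 18, 19, 20; added edges (17,1,has); (17,14,has); (17,16,has); (18,3,has); (18,14,has); (18,15,has); (19,10,has); (19,15,has); (19,16,has); (20,14,has); (20,15,has); (20,16,has); result: nodes: 1:pt, 2:pt, 3:pt, 4:pt, 5:pt, 7:pt, 10:pt, 13:F, 14:pt, 15:pt, 16:pt, 17:F, 18:F, 19:F, 20:F edges: (13,1,has); (13,2,has); (13,7,has); (17,1,has); (17,14,has); (17,16,has); (18,3,has); (18,14,has); (18,15,has); (19,10,has); (19,15,has); (19,16,has); (20,14,has); (20,15,has); (20,16,has)
step 2: rule r1; match: 0->13, 1->1, 2->2, 3->7; deleted nodes 13; deleted edges (13,1,has); (13,2,has); (13,7,has); added nodes 21, 22, 23, 24, 25, 26, 27; added edges (24,1,has); (24,21,has); (24,23,has); (25,2,has); (25,21,has); (25,22,has); (26,7,has); (26,22,has); (26,23,has); (27,21,has); (27,22,has); (27,23,has); result: nodes: 1:pt, 2:pt, 3:pt, 4:pt, 5:pt, 7:pt, 10:pt, 14:pt, 15:pt, 16:pt, 17:F, 18:F, 19:F, 20:F, 21:pt, 22:pt, 23:pt, 24:F, 25:F, 26:F, 27:F edges: (17,1,has); (17,14,has); (17,16,has); (18,3,has); (18,14,has); (18,15,has); (19,10,has); (19,15,has); (19,16,has); (20,14,has); (20,15,has); (20,16,has); (24,1,has); (24,21,has); (24,23,has); (25,2,has); (25,21,has); (25,22,has); (26,7,has); (26,22,has); (26,23,has); (27,21,has); (27,22,has); (27,23,has)
final:
nodes: 1:pt, 2:pt, 3:pt, 4:pt, 5:pt, 7:pt, 10:pt, 14:pt, 15:pt, 16:pt, 17:F, 18:F, 19:F, 20:F, 21:pt, 22:pt, 23:pt, 24:F, 25:F, 26:F, 27:F
edges: (17,1,has); (17,14,has); (17,16,has); (18,3,has); (18,14,has); (18,15,has); (19,10,has); (19,15,has); (19,16,has); (20,14,has); (20,15,has); (20,16,has); (24,1,has); (24,21,has); (24,23,has); (25,2,has); (25,21,has); (25,22,has); (26,7,has); (26,22,has); (26,23,has); (27,21,has); (27,22,has); (27,23,has)


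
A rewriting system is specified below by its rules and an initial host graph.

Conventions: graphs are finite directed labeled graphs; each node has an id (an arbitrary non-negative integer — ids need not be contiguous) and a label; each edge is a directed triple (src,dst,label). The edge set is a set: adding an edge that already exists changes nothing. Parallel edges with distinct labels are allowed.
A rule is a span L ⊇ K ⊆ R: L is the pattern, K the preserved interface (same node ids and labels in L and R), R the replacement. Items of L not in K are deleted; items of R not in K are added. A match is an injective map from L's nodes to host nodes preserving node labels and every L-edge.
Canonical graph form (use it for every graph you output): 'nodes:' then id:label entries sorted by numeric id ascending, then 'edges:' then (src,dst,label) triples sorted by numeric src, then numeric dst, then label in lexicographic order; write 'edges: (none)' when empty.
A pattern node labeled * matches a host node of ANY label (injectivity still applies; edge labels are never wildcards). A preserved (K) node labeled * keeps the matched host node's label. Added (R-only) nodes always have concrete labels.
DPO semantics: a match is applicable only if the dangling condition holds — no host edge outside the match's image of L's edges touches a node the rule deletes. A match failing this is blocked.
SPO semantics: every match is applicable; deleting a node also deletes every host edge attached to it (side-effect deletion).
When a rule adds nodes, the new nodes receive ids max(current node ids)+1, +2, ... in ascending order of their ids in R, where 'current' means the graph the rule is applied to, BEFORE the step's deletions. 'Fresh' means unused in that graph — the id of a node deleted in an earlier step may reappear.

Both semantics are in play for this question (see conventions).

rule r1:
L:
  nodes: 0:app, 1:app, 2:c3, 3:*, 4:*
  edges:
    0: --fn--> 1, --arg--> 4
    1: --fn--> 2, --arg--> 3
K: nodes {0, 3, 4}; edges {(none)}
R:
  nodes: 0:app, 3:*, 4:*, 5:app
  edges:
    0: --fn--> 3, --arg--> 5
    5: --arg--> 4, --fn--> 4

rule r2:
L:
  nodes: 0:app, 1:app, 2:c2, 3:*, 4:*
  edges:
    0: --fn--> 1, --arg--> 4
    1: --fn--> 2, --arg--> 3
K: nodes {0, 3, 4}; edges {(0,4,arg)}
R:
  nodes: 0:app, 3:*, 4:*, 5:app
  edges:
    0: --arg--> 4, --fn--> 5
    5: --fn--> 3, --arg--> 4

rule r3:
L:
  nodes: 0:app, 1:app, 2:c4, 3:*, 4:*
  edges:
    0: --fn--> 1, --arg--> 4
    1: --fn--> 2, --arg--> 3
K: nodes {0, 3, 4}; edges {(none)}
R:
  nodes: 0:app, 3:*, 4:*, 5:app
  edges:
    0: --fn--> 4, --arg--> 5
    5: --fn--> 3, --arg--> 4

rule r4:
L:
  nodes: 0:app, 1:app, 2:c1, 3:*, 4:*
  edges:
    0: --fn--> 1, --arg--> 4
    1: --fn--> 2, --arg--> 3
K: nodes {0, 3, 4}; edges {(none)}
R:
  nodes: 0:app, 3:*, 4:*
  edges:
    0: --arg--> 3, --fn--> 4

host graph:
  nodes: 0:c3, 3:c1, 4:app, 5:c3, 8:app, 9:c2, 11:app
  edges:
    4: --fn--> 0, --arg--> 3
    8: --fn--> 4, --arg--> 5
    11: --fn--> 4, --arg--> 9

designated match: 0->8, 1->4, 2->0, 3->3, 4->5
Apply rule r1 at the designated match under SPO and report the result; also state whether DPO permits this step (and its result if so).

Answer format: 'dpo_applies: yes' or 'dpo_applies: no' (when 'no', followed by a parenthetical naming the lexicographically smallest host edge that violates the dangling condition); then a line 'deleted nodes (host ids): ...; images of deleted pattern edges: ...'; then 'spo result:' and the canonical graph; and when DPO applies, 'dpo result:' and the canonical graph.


dpo_applies: no
(the rule deletes node 4, which keeps host edge (11,4,fn) outside the match image — the dangling condition fails, DPO blocks; SPO proceeds and side-deletes such edges)
deleted nodes (host ids): 0, 4; images of deleted pattern edges: (4,0,fn); (4,3,arg); (8,4,fn); (8,5,arg)
spo result:
nodes: 3:c1, 5:c3, 8:app, 9:c2, 11:app, 12:app
edges: (8,3,fn); (8,12,arg); (11,9,arg); (12,5,arg); (12,5,fn)


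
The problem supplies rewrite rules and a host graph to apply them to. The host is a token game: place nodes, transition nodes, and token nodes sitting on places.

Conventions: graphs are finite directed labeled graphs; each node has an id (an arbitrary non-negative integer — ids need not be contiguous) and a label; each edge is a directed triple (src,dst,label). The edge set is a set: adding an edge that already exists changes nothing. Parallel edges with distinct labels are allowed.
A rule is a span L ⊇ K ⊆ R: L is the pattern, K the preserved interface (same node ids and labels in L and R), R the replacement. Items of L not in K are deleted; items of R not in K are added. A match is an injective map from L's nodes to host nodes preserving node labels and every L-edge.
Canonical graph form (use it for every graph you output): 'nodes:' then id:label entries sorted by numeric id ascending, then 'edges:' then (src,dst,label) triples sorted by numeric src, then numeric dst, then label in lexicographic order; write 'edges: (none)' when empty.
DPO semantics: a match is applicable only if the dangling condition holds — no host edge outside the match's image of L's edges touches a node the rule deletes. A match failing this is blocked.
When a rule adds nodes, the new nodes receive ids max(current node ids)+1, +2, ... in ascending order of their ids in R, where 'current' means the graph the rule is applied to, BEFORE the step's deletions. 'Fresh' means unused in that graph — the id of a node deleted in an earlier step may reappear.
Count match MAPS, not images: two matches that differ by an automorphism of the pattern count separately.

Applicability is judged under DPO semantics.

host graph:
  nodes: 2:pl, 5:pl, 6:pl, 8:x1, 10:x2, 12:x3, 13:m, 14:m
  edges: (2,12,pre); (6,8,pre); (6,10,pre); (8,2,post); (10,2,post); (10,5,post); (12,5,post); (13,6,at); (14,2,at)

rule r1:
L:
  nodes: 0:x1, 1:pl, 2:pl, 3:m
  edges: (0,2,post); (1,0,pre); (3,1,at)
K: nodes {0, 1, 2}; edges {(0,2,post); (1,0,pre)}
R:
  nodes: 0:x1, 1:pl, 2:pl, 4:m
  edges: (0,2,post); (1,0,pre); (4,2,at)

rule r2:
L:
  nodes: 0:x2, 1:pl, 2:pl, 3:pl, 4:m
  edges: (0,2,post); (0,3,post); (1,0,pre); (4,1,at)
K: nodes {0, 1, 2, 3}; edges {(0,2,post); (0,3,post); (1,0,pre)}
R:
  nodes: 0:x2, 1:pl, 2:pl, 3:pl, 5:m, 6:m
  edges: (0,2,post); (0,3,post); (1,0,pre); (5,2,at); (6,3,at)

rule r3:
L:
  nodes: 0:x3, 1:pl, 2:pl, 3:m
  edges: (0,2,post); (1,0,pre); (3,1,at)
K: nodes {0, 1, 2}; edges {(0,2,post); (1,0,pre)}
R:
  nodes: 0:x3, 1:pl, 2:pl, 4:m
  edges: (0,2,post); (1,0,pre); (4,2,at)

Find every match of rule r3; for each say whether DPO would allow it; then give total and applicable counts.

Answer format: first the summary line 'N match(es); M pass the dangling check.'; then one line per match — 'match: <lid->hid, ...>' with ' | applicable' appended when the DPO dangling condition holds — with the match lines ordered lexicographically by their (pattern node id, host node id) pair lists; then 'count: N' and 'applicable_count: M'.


1 match(es); 1 pass the dangling check.
match: 0->12, 1->2, 2->5, 3->14 | applicable
count: 1
applicable_count: 1
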